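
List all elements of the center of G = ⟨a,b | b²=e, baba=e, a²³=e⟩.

An element z ∈ Z(G) iff z commutes with every generator.
For example e is central: e·a = a = a·e; e·b = b = b·e.
Whereas a ∉ Z(G) since a·b = ab ≠ a²²b = b·a.
Checking each of the 46 elements this way gives Z(G) = {e}, of order 1.

Answer: {e}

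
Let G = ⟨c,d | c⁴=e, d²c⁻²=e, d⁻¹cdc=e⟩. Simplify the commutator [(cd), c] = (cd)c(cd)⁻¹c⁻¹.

[(cd), c] = (cd)·c·(cd)⁻¹·c⁻¹.
  (cd) · c = d
  d · (cd⁻¹) = c³
  (c³) · (c³) = c²

Answer: c²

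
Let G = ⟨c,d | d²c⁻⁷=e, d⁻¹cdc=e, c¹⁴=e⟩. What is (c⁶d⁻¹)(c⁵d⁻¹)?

Compute (c⁶d⁻¹) · (c⁵d⁻¹) by multiplying left to right and reducing via the relations at each step:
  (c⁶d⁻¹) · c⁵ = cd⁻¹
  (cd⁻¹) · d⁻¹ = c⁸

Answer: c⁸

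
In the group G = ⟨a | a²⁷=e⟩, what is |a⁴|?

Compute successive powers until reaching e:
  (a⁴)¹ = a⁴, (a⁴)² = a⁸, (a⁴)³ = a¹², (a⁴)⁴ = a¹⁶, (a⁴)⁵ = a²⁰, (a⁴)⁶ = a²⁴, (a⁴)⁷ = a, (a⁴)⁸ = a⁵, (a⁴)⁹ = a⁹, (a⁴)¹⁰ = a¹³, (a⁴)¹¹ = a¹⁷, (a⁴)¹² = a²¹, (a⁴)¹³ = a²⁵, (a⁴)¹⁴ = a², (a⁴)¹⁵ = a⁶, (a⁴)¹⁶ = a¹⁰, (a⁴)¹⁷ = a¹⁴, (a⁴)¹⁸ = a¹⁸, (a⁴)¹⁹ = a²², (a⁴)²⁰ = a²⁶, (a⁴)²¹ = a³, (a⁴)²² = a⁷, (a⁴)²³ = a¹¹, (a⁴)²⁴ = a¹⁵, (a⁴)²⁵ = a¹⁹, (a⁴)²⁶ = a²³, (a⁴)²⁷ = e.
The smallest positive k with (a⁴)ᵏ = e is 27.

Answer: 27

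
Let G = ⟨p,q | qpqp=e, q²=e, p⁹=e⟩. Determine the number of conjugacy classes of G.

The conjugacy classes (representative and size) are:
  [e] (size 1), [p⁸] (size 2), [p⁷] (size 2), [p⁶] (size 2), [p⁵] (size 2), [p⁴q] (size 9).
Class equation: 1 + 2 + 2 + 2 + 2 + 9 = 18 = |G|. So G has 6 conjugacy classes.

Answer: 6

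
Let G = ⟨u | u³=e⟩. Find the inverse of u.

The order of u is 3 (smallest k with uᵏ = e), so u⁻¹ = u² = u².
Check: u · (u²) → u · u² = e, giving e as required.

Answer: u²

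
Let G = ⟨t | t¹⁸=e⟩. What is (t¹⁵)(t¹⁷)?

Compute (t¹⁵) · (t¹⁷) by multiplying left to right and reducing via the relations at each step:
  (t¹⁵) · t¹⁷ = t¹⁴

Answer: t¹⁴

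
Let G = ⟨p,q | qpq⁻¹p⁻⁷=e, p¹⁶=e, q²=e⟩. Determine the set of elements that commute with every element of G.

An element z ∈ Z(G) iff z commutes with every generator.
For example p⁸ is central: (p⁸)·p = p⁹ = p·(p⁸); (p⁸)·q = p⁸q = q·(p⁸).
Whereas p ∉ Z(G) since p·q = pq ≠ p⁷q = q·p.
Checking each of the 32 elements this way gives Z(G) = {e, p⁸}, of order 2.

Answer: {e, p⁸}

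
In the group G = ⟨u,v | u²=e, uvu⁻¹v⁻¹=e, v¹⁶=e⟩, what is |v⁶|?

Compute successive powers until reaching e:
  (v⁶)¹ = v⁶, (v⁶)² = v¹², (v⁶)³ = v², (v⁶)⁴ = v⁸, (v⁶)⁵ = v¹⁴, (v⁶)⁶ = v⁴, (v⁶)⁷ = v¹⁰, (v⁶)⁸ = e.
The smallest positive k with (v⁶)ᵏ = e is 8.

Answer: 8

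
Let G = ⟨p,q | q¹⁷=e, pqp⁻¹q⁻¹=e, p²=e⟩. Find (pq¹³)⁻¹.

The order of (pq¹³) is 34 (smallest k with (pq¹³)ᵏ = e), so (pq¹³)⁻¹ = (pq¹³)³³ = pq⁴.
Check: (pq¹³) · (pq⁴) → (pq¹³) · p = q¹³;   (q¹³) · q⁴ = e, giving e as required.

Answer: pq⁴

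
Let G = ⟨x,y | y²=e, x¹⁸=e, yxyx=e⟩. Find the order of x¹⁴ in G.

Compute successive powers until reaching e:
  (x¹⁴)¹ = x¹⁴, (x¹⁴)² = x¹⁰, (x¹⁴)³ = x⁶, (x¹⁴)⁴ = x², (x¹⁴)⁵ = x¹⁶, (x¹⁴)⁶ = x¹², (x¹⁴)⁷ = x⁸, (x¹⁴)⁸ = x⁴, (x¹⁴)⁹ = e.
The smallest positive k with (x¹⁴)ᵏ = e is 9.

Answer: 9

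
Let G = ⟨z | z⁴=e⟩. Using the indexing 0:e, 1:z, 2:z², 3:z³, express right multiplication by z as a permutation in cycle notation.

(0 1 2 3)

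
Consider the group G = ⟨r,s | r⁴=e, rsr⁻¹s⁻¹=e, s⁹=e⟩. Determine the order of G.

Enumerate words in the generators, reducing via the relations: the distinct elements are
  {e, r, s, rs, r², r³, s², s³, s⁴, s⁵, s⁶, s⁷, s⁸, rs², rs³, rs⁴, rs⁵, rs⁶, rs⁷, rs⁸, r²s, r³s, r²s², r²s³, r²s⁴, r²s⁵, r²s⁶, r²s⁷, r²s⁸, r³s², r³s³, r³s⁴, r³s⁵, r³s⁶, r³s⁷, r³s⁸}.
No further products give new elements, so |G| = 36.

Answer: 36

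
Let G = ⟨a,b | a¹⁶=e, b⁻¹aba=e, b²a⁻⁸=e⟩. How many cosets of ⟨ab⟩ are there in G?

First find ord(ab) by computing successive powers:
  (ab)¹ = ab, (ab)² = a⁸, (ab)³ = ab⁻¹, (ab)⁴ = e.
So |⟨ab⟩| = ord(ab) = 4. With |G| = 32, by Lagrange [G : ⟨ab⟩] = 32/4 = 8.

Answer: 8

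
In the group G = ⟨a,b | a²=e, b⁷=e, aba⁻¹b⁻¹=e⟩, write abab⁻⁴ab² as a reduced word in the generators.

Multiply left to right, reducing at each step:
  a · b = ab
  (ab) · a = b
  b · b⁻⁴ = b⁴
  (b⁴) · a = ab⁴
  (ab⁴) · b² = ab⁶

Answer: ab⁶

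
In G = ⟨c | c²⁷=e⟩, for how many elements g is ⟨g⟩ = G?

G is cyclic of order 27. An element generates G iff its order is 27, and a cyclic group of order 27 has exactly φ(27) = 18 such elements.

Answer: 18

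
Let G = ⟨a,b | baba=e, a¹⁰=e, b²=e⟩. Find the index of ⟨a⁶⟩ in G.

First find ord(a⁶) by computing successive powers:
  (a⁶)¹ = a⁶, (a⁶)² = a², (a⁶)³ = a⁸, (a⁶)⁴ = a⁴, (a⁶)⁵ = e.
So |⟨a⁶⟩| = ord(a⁶) = 5. With |G| = 20, by Lagrange [G : ⟨a⁶⟩] = 20/5 = 4.

Answer: 4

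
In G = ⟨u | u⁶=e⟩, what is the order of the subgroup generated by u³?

|⟨u³⟩| equals the order of u³. Compute successive powers until reaching e:
  (u³)¹ = u³, (u³)² = e.
The smallest positive k with (u³)ᵏ = e is 2, so |⟨u³⟩| = 2.

Answer: 2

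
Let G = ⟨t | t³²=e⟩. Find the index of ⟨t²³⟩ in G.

First find ord(t²³) by computing successive powers:
  (t²³)¹ = t²³, (t²³)² = t¹⁴, (t²³)³ = t⁵, (t²³)⁴ = t²⁸, (t²³)⁵ = t¹⁹, (t²³)⁶ = t¹⁰, (t²³)⁷ = t, (t²³)⁸ = t²⁴, (t²³)⁹ = t¹⁵, (t²³)¹⁰ = t⁶, (t²³)¹¹ = t²⁹, (t²³)¹² = t²⁰, (t²³)¹³ = t¹¹, (t²³)¹⁴ = t², (t²³)¹⁵ = t²⁵, (t²³)¹⁶ = t¹⁶, (t²³)¹⁷ = t⁷, (t²³)¹⁸ = t³⁰, (t²³)¹⁹ = t²¹, (t²³)²⁰ = t¹², (t²³)²¹ = t³, (t²³)²² = t²⁶, (t²³)²³ = t¹⁷, (t²³)²⁴ = t⁸, (t²³)²⁵ = t³¹, (t²³)²⁶ = t²², (t²³)²⁷ = t¹³, (t²³)²⁸ = t⁴, (t²³)²⁹ = t²⁷, (t²³)³⁰ = t¹⁸, (t²³)³¹ = t⁹, (t²³)³² = e.
So |⟨t²³⟩| = ord(t²³) = 32. With |G| = 32, by Lagrange [G : ⟨t²³⟩] = 32/32 = 1.

Answer: 1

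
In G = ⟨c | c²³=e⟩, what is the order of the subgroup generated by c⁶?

|⟨c⁶⟩| equals the order of c⁶. Compute successive powers until reaching e:
  (c⁶)¹ = c⁶, (c⁶)² = c¹², (c⁶)³ = c¹⁸, (c⁶)⁴ = c, (c⁶)⁵ = c⁷, (c⁶)⁶ = c¹³, (c⁶)⁷ = c¹⁹, (c⁶)⁸ = c², (c⁶)⁹ = c⁸, (c⁶)¹⁰ = c¹⁴, (c⁶)¹¹ = c²⁰, (c⁶)¹² = c³, (c⁶)¹³ = c⁹, (c⁶)¹⁴ = c¹⁵, (c⁶)¹⁵ = c²¹, (c⁶)¹⁶ = c⁴, (c⁶)¹⁷ = c¹⁰, (c⁶)¹⁸ = c¹⁶, (c⁶)¹⁹ = c²², (c⁶)²⁰ = c⁵, (c⁶)²¹ = c¹¹, (c⁶)²² = c¹⁷, (c⁶)²³ = e.
The smallest positive k with (c⁶)ᵏ = e is 23, so |⟨c⁶⟩| = 23.

Answer: 23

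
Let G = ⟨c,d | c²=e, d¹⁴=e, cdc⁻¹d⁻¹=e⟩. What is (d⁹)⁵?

Compute successive powers of (d⁹), reducing at each step:
  (d⁹)²: (d⁹) · d⁹ = d⁴
  (d⁹)³: (d⁴) · d⁹ = d¹³
  (d⁹)⁴: (d¹³) · d⁹ = d⁸
  (d⁹)⁵: (d⁸) · d⁹ = d³

Answer: d³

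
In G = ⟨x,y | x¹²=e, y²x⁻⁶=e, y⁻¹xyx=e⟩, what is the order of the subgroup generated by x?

|⟨x⟩| equals the order of x. Compute successive powers until reaching e:
  x¹ = x, x² = x², x³ = x³, x⁴ = x⁴, x⁵ = x⁵, x⁶ = x⁶, x⁷ = x⁷, x⁸ = x⁸, x⁹ = x⁹, x¹⁰ = x¹⁰, x¹¹ = x¹¹, x¹² = e.
The smallest positive k with xᵏ = e is 12, so |⟨x⟩| = 12.

Answer: 12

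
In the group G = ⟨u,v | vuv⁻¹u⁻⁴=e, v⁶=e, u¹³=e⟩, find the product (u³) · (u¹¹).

Compute (u³) · (u¹¹) by multiplying left to right and reducing via the relations at each step:
  (u³) · u¹¹ = u

Answer: u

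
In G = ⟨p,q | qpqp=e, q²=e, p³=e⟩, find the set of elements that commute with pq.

⟨pq⟩ ⊆ C_G(pq) since powers of pq commute with pq; so |C_G(pq)| ≥ |⟨pq⟩| = 2.
By orbit–stabilizer, |C_G(pq)| = |G| / |conj. class of pq| = 6 / 3 = 2.
The 2 elements commuting with pq are {e, pq}.

Answer: {e, pq}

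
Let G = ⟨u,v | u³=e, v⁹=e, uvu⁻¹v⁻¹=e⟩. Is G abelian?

Each pair of generators commutes: u·v = uv = v·u. Since the generators pairwise commute, every element of G commutes with every other, so G is abelian.

Answer: Yes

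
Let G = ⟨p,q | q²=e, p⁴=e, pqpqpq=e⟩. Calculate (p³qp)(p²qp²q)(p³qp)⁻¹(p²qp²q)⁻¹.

[(p³qp), (p²qp²q)] = (p³qp)·(p²qp²q)·(p³qp)⁻¹·(p²qp²q)⁻¹.
  (p³qp) · (p²qp²q) = pqp
  (pqp) · (p³qp) = p²
  (p²) · (p²qp²q) = qp²q

Answer: qp²q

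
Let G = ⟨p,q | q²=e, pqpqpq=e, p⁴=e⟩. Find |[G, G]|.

G' = [G, G] is generated by all commutators. The generator-pair commutators are: [p, q] = p²qp.
The subgroup they normally generate is {e, p², pq, qp³, p²qp, p³q, p²qp³, qp, pqp², qp²q, p²qp²q, p³qp²}, of order 12.
Check: |G/G'| = 24/12 = 2 is the order of the abelianisation.

Answer: 12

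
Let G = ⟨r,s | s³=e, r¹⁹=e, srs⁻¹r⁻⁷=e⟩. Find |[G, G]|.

G' = [G, G] is generated by all commutators. The generator-pair commutators are: [r, s] = r¹³.
The subgroup they normally generate is {e, r, r², r³, r⁴, r⁵, r⁶, r⁷, r⁸, r⁹, r¹⁰, r¹¹, r¹², r¹³, r¹⁴, r¹⁵, r¹⁶, r¹⁷, r¹⁸}, of order 19.
Check: |G/G'| = 57/19 = 3 is the order of the abelianisation.

Answer: 19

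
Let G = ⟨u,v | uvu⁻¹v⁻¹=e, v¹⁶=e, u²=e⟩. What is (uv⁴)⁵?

Compute successive powers of (uv⁴), reducing at each step:
  (uv⁴)²: (uv⁴) · u = v⁴;   (v⁴) · v⁴ = v⁸
  (uv⁴)³: (v⁸) · u = uv⁸;   (uv⁸) · v⁴ = uv¹²
  (uv⁴)⁴: (uv¹²) · u = v¹²;   (v¹²) · v⁴ = e
  (uv⁴)⁵: e · u = u;   u · v⁴ = uv⁴

Answer: uv⁴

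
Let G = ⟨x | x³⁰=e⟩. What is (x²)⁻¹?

The order of (x²) is 15 (smallest k with (x²)ᵏ = e), so (x²)⁻¹ = (x²)¹⁴ = x²⁸.
Check: (x²) · (x²⁸) → (x²) · x²⁸ = e, giving e as required.

Answer: x²⁸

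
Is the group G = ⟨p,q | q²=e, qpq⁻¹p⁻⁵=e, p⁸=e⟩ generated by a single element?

Every cyclic group is abelian. But p·q = pq while q·p = p⁵q, so p·q ≠ q·p and G is not abelian. Hence G is not cyclic.

Answer: No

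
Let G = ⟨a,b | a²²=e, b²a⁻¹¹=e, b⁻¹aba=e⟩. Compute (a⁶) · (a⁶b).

Compute (a⁶) · (a⁶b) by multiplying left to right and reducing via the relations at each step:
  (a⁶) · a⁶ = a¹²
  (a¹²) · b = ab⁻¹

Answer: ab⁻¹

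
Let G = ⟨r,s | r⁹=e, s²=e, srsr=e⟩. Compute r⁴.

Compute successive powers of r, reducing at each step:
  r²: r · r = r²
  r³: (r²) · r = r³
  r⁴: (r³) · r = r⁴

Answer: r⁴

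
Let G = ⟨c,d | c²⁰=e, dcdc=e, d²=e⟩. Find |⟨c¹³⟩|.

|⟨c¹³⟩| equals the order of c¹³. Compute successive powers until reaching e:
  (c¹³)¹ = c¹³, (c¹³)² = c⁶, (c¹³)³ = c¹⁹, (c¹³)⁴ = c¹², (c¹³)⁵ = c⁵, (c¹³)⁶ = c¹⁸, (c¹³)⁷ = c¹¹, (c¹³)⁸ = c⁴, (c¹³)⁹ = c¹⁷, (c¹³)¹⁰ = c¹⁰, (c¹³)¹¹ = c³, (c¹³)¹² = c¹⁶, (c¹³)¹³ = c⁹, (c¹³)¹⁴ = c², (c¹³)¹⁵ = c¹⁵, (c¹³)¹⁶ = c⁸, (c¹³)¹⁷ = c, (c¹³)¹⁸ = c¹⁴, (c¹³)¹⁹ = c⁷, (c¹³)²⁰ = e.
The smallest positive k with (c¹³)ᵏ = e is 20, so |⟨c¹³⟩| = 20.

Answer: 20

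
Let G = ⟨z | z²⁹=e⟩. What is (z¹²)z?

Compute (z¹²) · z by multiplying left to right and reducing via the relations at each step:
  (z¹²) · z = z¹³

Answer: z¹³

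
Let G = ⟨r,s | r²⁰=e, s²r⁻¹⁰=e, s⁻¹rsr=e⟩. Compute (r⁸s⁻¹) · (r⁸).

Compute (r⁸s⁻¹) · (r⁸) by multiplying left to right and reducing via the relations at each step:
  (r⁸s⁻¹) · r⁸ = s⁻¹

Answer: s⁻¹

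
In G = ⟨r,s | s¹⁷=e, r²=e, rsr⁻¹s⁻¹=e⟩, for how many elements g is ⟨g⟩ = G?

G is cyclic of order 34. An element generates G iff its order is 34, and a cyclic group of order 34 has exactly φ(34) = 16 such elements.

Answer: 16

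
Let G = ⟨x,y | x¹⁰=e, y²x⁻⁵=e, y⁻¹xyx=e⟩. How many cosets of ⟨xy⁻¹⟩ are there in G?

First find ord(xy⁻¹) by computing successive powers:
  (xy⁻¹)¹ = xy⁻¹, (xy⁻¹)² = x⁵, (xy⁻¹)³ = xy, (xy⁻¹)⁴ = e.
So |⟨xy⁻¹⟩| = ord(xy⁻¹) = 4. With |G| = 20, by Lagrange [G : ⟨xy⁻¹⟩] = 20/4 = 5.

Answer: 5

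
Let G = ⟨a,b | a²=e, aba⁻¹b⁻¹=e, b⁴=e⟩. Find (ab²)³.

Compute successive powers of (ab²), reducing at each step:
  (ab²)²: (ab²) · a = b²;   (b²) · b² = e
  (ab²)³: e · a = a;   a · b² = ab²

Answer: ab²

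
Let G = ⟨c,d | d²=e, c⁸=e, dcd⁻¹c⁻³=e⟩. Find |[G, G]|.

G' = [G, G] is generated by all commutators. The generator-pair commutators are: [c, d] = c⁶.
The subgroup they normally generate is {e, c², c⁴, c⁶}, of order 4.
Check: |G/G'| = 16/4 = 4 is the order of the abelianisation.

Answer: 4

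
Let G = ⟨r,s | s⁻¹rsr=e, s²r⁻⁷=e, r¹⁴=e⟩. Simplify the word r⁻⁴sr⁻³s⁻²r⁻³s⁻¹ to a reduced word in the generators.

Multiply left to right, reducing at each step:
  (r¹⁰) · s = r³s⁻¹
  (r³s⁻¹) · r⁻³ = r⁶s⁻¹
  (r⁶s⁻¹) · s⁻² = r⁶s
  (r⁶s) · r⁻³ = r²s⁻¹
  (r²s⁻¹) · s⁻¹ = r⁹

Answer: r⁹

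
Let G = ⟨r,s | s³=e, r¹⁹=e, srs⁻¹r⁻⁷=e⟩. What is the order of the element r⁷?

Compute successive powers until reaching e:
  (r⁷)¹ = r⁷, (r⁷)² = r¹⁴, (r⁷)³ = r², (r⁷)⁴ = r⁹, (r⁷)⁵ = r¹⁶, (r⁷)⁶ = r⁴, (r⁷)⁷ = r¹¹, (r⁷)⁸ = r¹⁸, (r⁷)⁹ = r⁶, (r⁷)¹⁰ = r¹³, (r⁷)¹¹ = r, (r⁷)¹² = r⁸, (r⁷)¹³ = r¹⁵, (r⁷)¹⁴ = r³, (r⁷)¹⁵ = r¹⁰, (r⁷)¹⁶ = r¹⁷, (r⁷)¹⁷ = r⁵, (r⁷)¹⁸ = r¹², (r⁷)¹⁹ = e.
The smallest positive k with (r⁷)ᵏ = e is 19.

Answer: 19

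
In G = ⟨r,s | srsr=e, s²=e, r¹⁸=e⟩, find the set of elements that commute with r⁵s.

⟨r⁵s⟩ ⊆ C_G(r⁵s) since powers of r⁵s commute with r⁵s; so |C_G(r⁵s)| ≥ |⟨r⁵s⟩| = 2.
By orbit–stabilizer, |C_G(r⁵s)| = |G| / |conj. class of r⁵s| = 36 / 9 = 4.
The 4 elements commuting with r⁵s are {e, r⁹, r⁵s, r¹⁴s}.

Answer: {e, r⁹, r⁵s, r¹⁴s}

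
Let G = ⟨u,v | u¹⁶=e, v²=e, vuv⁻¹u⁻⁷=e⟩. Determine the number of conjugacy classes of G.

The conjugacy classes (representative and size) are:
  [e] (size 1), [u] (size 2), [u¹⁴] (size 2), [u³] (size 2), [u⁴] (size 2), [u¹⁰] (size 2), [u⁸] (size 1), [u⁹] (size 2), [u¹¹] (size 2), [u¹⁰v] (size 8), [uv] (size 8).
Class equation: 1 + 2 + 2 + 2 + 2 + 2 + 1 + 2 + 2 + 8 + 8 = 32 = |G|. So G has 11 conjugacy classes.

Answer: 11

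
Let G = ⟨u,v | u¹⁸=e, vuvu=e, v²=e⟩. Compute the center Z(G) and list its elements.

An element z ∈ Z(G) iff z commutes with every generator.
For example u⁹ is central: (u⁹)·u = u¹⁰ = u·(u⁹); (u⁹)·v = u⁹v = v·(u⁹).
Whereas u ∉ Z(G) since u·v = uv ≠ u¹⁷v = v·u.
Checking each of the 36 elements this way gives Z(G) = {e, u⁹}, of order 2.

Answer: {e, u⁹}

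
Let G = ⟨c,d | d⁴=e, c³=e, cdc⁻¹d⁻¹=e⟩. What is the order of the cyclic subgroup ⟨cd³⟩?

|⟨cd³⟩| equals the order of cd³. Compute successive powers until reaching e:
  (cd³)¹ = cd³, (cd³)² = c²d², (cd³)³ = d, (cd³)⁴ = c, (cd³)⁵ = c²d³, (cd³)⁶ = d², (cd³)⁷ = cd, (cd³)⁸ = c², (cd³)⁹ = d³, (cd³)¹⁰ = cd², (cd³)¹¹ = c²d, (cd³)¹² = e.
The smallest positive k with (cd³)ᵏ = e is 12, so |⟨cd³⟩| = 12.

Answer: 12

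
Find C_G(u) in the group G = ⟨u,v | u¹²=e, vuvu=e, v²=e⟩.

⟨u⟩ ⊆ C_G(u) since powers of u commute with u; so |C_G(u)| ≥ |⟨u⟩| = 12.
By orbit–stabilizer, |C_G(u)| = |G| / |conj. class of u| = 24 / 2 = 12.
The 12 elements commuting with u are {e, u, u², u³, u⁴, u⁵, u⁶, u⁷, u⁸, u⁹, u¹⁰, u¹¹}.

Answer: {e, u, u², u³, u⁴, u⁵, u⁶, u⁷, u⁸, u⁹, u¹⁰, u¹¹}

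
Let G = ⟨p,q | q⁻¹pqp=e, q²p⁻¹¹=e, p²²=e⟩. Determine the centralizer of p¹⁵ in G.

⟨p¹⁵⟩ ⊆ C_G(p¹⁵) since powers of p¹⁵ commute with p¹⁵; so |C_G(p¹⁵)| ≥ |⟨p¹⁵⟩| = 22.
By orbit–stabilizer, |C_G(p¹⁵)| = |G| / |conj. class of p¹⁵| = 44 / 2 = 22.
The 22 elements commuting with p¹⁵ are {e, p, p², p³, p⁴, p⁵, p⁶, p⁷, p⁸, p⁹, p¹⁰, p¹¹, p¹², p¹³, p¹⁴, p¹⁵, p¹⁶, p¹⁷, p¹⁸, p¹⁹, p²⁰, p²¹}.

Answer: {e, p, p², p³, p⁴, p⁵, p⁶, p⁷, p⁸, p⁹, p¹⁰, p¹¹, p¹², p¹³, p¹⁴, p¹⁵, p¹⁶, p¹⁷, p¹⁸, p¹⁹, p²⁰, p²¹}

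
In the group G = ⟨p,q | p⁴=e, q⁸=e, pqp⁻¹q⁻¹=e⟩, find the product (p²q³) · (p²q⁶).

Compute (p²q³) · (p²q⁶) by multiplying left to right and reducing via the relations at each step:
  (p²q³) · p² = q³
  (q³) · q⁶ = q

Answer: q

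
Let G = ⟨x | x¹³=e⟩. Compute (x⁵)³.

Compute successive powers of (x⁵), reducing at each step:
  (x⁵)²: (x⁵) · x⁵ = x¹⁰
  (x⁵)³: (x¹⁰) · x⁵ = x²

Answer: x²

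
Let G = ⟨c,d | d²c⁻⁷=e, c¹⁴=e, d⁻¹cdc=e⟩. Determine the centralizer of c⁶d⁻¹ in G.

⟨c⁶d⁻¹⟩ ⊆ C_G(c⁶d⁻¹) since powers of c⁶d⁻¹ commute with c⁶d⁻¹; so |C_G(c⁶d⁻¹)| ≥ |⟨c⁶d⁻¹⟩| = 4.
By orbit–stabilizer, |C_G(c⁶d⁻¹)| = |G| / |conj. class of c⁶d⁻¹| = 28 / 7 = 4.
The 4 elements commuting with c⁶d⁻¹ are {e, c⁷, c⁶d, c⁶d⁻¹}.

Answer: {e, c⁷, c⁶d, c⁶d⁻¹}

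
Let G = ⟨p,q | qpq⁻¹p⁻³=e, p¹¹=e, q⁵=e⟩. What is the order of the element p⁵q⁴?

Compute successive powers until reaching e:
  (p⁵q⁴)¹ = p⁵q⁴, (p⁵q⁴)² = p³q³, (p⁵q⁴)³ = p⁶q², (p⁵q⁴)⁴ = p⁷q, (p⁵q⁴)⁵ = e.
The smallest positive k with (p⁵q⁴)ᵏ = e is 5.

Answer: 5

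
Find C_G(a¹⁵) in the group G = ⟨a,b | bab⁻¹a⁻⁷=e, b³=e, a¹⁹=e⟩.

⟨a¹⁵⟩ ⊆ C_G(a¹⁵) since powers of a¹⁵ commute with a¹⁵; so |C_G(a¹⁵)| ≥ |⟨a¹⁵⟩| = 19.
By orbit–stabilizer, |C_G(a¹⁵)| = |G| / |conj. class of a¹⁵| = 57 / 3 = 19.
The 19 elements commuting with a¹⁵ are {e, a, a², a³, a⁴, a⁵, a⁶, a⁷, a⁸, a⁹, a¹⁰, a¹¹, a¹², a¹³, a¹⁴, a¹⁵, a¹⁶, a¹⁷, a¹⁸}.

Answer: {e, a, a², a³, a⁴, a⁵, a⁶, a⁷, a⁸, a⁹, a¹⁰, a¹¹, a¹², a¹³, a¹⁴, a¹⁵, a¹⁶, a¹⁷, a¹⁸}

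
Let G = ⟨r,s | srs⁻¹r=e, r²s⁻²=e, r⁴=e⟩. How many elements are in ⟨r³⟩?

|⟨r³⟩| equals the order of r³. Compute successive powers until reaching e:
  (r³)¹ = r³, (r³)² = r², (r³)³ = r, (r³)⁴ = e.
The smallest positive k with (r³)ᵏ = e is 4, so |⟨r³⟩| = 4.

Answer: 4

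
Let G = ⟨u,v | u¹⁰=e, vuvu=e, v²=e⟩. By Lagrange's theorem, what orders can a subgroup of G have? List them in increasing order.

|G| = 20 = 2² · 5. By Lagrange's theorem the order of any subgroup divides 20; the divisors of 20 are 1, 2, 4, 5, 10, 20.

Answer: 1, 2, 4, 5, 10, 20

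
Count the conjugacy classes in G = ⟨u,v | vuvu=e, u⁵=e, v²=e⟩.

The conjugacy classes (representative and size) are:
  [e] (size 1), [u] (size 2), [u²] (size 2), [v] (size 5).
Class equation: 1 + 2 + 2 + 5 = 10 = |G|. So G has 4 conjugacy classes.

Answer: 4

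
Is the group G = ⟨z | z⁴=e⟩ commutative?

G has a single generator, so G is cyclic and hence abelian.

Answer: Yes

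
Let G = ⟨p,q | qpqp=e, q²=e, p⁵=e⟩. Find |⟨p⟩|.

|⟨p⟩| equals the order of p. Compute successive powers until reaching e:
  p¹ = p, p² = p², p³ = p³, p⁴ = p⁴, p⁵ = e.
The smallest positive k with pᵏ = e is 5, so |⟨p⟩| = 5.

Answer: 5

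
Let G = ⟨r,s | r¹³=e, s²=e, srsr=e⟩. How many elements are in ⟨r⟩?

|⟨r⟩| equals the order of r. Compute successive powers until reaching e:
  r¹ = r, r² = r², r³ = r³, r⁴ = r⁴, r⁵ = r⁵, r⁶ = r⁶, r⁷ = r⁷, r⁸ = r⁸, r⁹ = r⁹, r¹⁰ = r¹⁰, r¹¹ = r¹¹, r¹² = r¹², r¹³ = e.
The smallest positive k with rᵏ = e is 13, so |⟨r⟩| = 13.

Answer: 13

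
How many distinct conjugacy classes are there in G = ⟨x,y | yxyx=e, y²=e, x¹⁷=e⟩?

The conjugacy classes (representative and size) are:
  [e] (size 1), [x¹⁶] (size 2), [x²] (size 2), [x³] (size 2), [x¹³] (size 2), [x¹²] (size 2), [x⁶] (size 2), [x¹⁰] (size 2), [x⁹] (size 2), [x⁷y] (size 17).
Class equation: 1 + 2 + 2 + 2 + 2 + 2 + 2 + 2 + 2 + 17 = 34 = |G|. So G has 10 conjugacy classes.

Answer: 10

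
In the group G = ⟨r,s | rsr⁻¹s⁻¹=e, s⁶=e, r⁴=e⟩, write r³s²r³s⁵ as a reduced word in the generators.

Multiply left to right, reducing at each step:
  (r³) · s² = r³s²
  (r³s²) · r³ = r²s²
  (r²s²) · s⁵ = r²s

Answer: r²s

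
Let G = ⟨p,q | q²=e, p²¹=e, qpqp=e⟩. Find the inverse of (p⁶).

The order of (p⁶) is 7 (smallest k with (p⁶)ᵏ = e), so (p⁶)⁻¹ = (p⁶)⁶ = p¹⁵.
Check: (p⁶) · (p¹⁵) → (p⁶) · p¹⁵ = e, giving e as required.

Answer: p¹⁵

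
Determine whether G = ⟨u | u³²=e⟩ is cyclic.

|G| = 32. The element u has order 32 (its powers give 32 distinct elements), so ⟨u⟩ = G and G is cyclic.

Answer: Yes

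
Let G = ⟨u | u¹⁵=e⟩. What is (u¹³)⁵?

Compute successive powers of (u¹³), reducing at each step:
  (u¹³)²: (u¹³) · u¹³ = u¹¹
  (u¹³)³: (u¹¹) · u¹³ = u⁹
  (u¹³)⁴: (u⁹) · u¹³ = u⁷
  (u¹³)⁵: (u⁷) · u¹³ = u⁵

Answer: u⁵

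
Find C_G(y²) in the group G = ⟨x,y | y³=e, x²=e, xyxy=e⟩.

⟨y²⟩ ⊆ C_G(y²) since powers of y² commute with y²; so |C_G(y²)| ≥ |⟨y²⟩| = 3.
By orbit–stabilizer, |C_G(y²)| = |G| / |conj. class of y²| = 6 / 2 = 3.
The 3 elements commuting with y² are {e, y, y²}.

Answer: {e, y, y²}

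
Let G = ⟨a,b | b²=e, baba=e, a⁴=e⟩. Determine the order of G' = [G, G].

G' = [G, G] is generated by all commutators. The generator-pair commutators are: [a, b] = a².
The subgroup they normally generate is {e, a²}, of order 2.
Check: |G/G'| = 8/2 = 4 is the order of the abelianisation.

Answer: 2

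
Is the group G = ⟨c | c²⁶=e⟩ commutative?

G has a single generator, so G is cyclic and hence abelian.

Answer: Yes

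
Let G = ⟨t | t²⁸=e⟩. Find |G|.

G is generated by a single element, so G is cyclic. The relator gives t²⁸ = e and no smaller power is forced to be e, so the 28 powers {e, t, t², t³, t⁴, t⁵, t⁶, t⁷, t⁸, t⁹, t²², t²³, t²¹, t²⁰, t²⁴, t²⁵, t²⁶, t²⁷, t¹², t¹³, t¹¹, t¹⁰, t¹⁴, t¹⁵, t¹⁶, t¹⁷, t¹⁸, t¹⁹} are distinct. Hence |G| = 28.

Answer: 28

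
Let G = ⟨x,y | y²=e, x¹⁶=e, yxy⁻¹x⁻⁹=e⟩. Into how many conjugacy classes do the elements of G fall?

The conjugacy classes (representative and size) are:
  [e] (size 1), [x⁹] (size 2), [x²] (size 1), [x³] (size 2), [x⁴] (size 1), [x¹³] (size 2), [x⁶] (size 1), [x¹⁵] (size 2), [x⁸] (size 1), [x¹⁰] (size 1), [x¹²] (size 1), [x¹⁴] (size 1), [y] (size 2), [xy] (size 2), [x²y] (size 2), [x¹¹y] (size 2), [x⁴y] (size 2), [x¹³y] (size 2), [x¹⁴y] (size 2), [x¹⁵y] (size 2).
Class equation: 1 + 2 + 1 + 2 + 1 + 2 + 1 + 2 + 1 + 1 + 1 + 1 + 2 + 2 + 2 + 2 + 2 + 2 + 2 + 2 = 32 = |G|. So G has 20 conjugacy classes.

Answer: 20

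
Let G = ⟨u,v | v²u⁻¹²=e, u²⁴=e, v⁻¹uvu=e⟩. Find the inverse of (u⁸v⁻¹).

The order of (u⁸v⁻¹) is 4 (smallest k with (u⁸v⁻¹)ᵏ = e), so (u⁸v⁻¹)⁻¹ = (u⁸v⁻¹)³ = u⁸v.
Check: (u⁸v⁻¹) · (u⁸v) → (u⁸v⁻¹) · u⁸ = v⁻¹;   (v⁻¹) · v = e, giving e as required.

Answer: u⁸v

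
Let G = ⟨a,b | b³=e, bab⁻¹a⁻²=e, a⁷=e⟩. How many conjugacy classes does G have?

The conjugacy classes (representative and size) are:
  [e] (size 1), [a²] (size 3), [a⁵] (size 3), [b] (size 7), [b²] (size 7).
Class equation: 1 + 3 + 3 + 7 + 7 = 21 = |G|. So G has 5 conjugacy classes.

Answer: 5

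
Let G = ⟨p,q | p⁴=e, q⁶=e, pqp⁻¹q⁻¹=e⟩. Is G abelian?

Each pair of generators commutes: p·q = pq = q·p. Since the generators pairwise commute, every element of G commutes with every other, so G is abelian.

Answer: Yes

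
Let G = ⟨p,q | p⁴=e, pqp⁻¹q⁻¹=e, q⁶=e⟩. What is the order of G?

Enumerate words in the generators, reducing via the relations: the distinct elements are
  {e, p, q, pq, p², p³, q², q³, q⁴, q⁵, pq², pq³, pq⁴, pq⁵, p²q, p³q, p²q², p²q³, p²q⁴, p²q⁵, p³q², p³q³, p³q⁴, p³q⁵}.
No further products give new elements, so |G| = 24.

Answer: 24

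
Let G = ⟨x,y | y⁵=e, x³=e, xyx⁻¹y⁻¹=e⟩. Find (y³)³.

Compute successive powers of (y³), reducing at each step:
  (y³)²: (y³) · y³ = y
  (y³)³: y · y³ = y⁴

Answer: y⁴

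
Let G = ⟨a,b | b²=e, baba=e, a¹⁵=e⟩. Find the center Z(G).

An element z ∈ Z(G) iff z commutes with every generator.
For example e is central: e·a = a = a·e; e·b = b = b·e.
Whereas a ∉ Z(G) since a·b = ab ≠ a¹⁴b = b·a.
Checking each of the 30 elements this way gives Z(G) = {e}, of order 1.

Answer: {e}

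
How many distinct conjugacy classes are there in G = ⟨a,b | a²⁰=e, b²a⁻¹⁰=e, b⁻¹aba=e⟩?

The conjugacy classes (representative and size) are:
  [e] (size 1), [a] (size 2), [a²] (size 2), [a³] (size 2), [a⁴] (size 2), [a⁵] (size 2), [a¹⁴] (size 2), [a⁷] (size 2), [a⁸] (size 2), [a¹¹] (size 2), [a¹⁰] (size 1), [a²b⁻¹] (size 10), [a⁹b] (size 10).
Class equation: 1 + 2 + 2 + 2 + 2 + 2 + 2 + 2 + 2 + 2 + 1 + 10 + 10 = 40 = |G|. So G has 13 conjugacy classes.

Answer: 13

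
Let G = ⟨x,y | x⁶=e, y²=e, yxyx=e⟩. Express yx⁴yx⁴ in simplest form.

Multiply left to right, reducing at each step:
  y · x⁴ = x²y
  (x²y) · y = x²
  (x²) · x⁴ = e

Answer: e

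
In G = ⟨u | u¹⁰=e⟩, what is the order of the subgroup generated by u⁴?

|⟨u⁴⟩| equals the order of u⁴. Compute successive powers until reaching e:
  (u⁴)¹ = u⁴, (u⁴)² = u⁸, (u⁴)³ = u², (u⁴)⁴ = u⁶, (u⁴)⁵ = e.
The smallest positive k with (u⁴)ᵏ = e is 5, so |⟨u⁴⟩| = 5.

Answer: 5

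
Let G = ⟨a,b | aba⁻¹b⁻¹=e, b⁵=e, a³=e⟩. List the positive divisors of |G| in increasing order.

|G| = 15 = 3 · 5. By Lagrange's theorem the order of any subgroup divides 15; the divisors of 15 are 1, 3, 5, 15.

Answer: 1, 3, 5, 15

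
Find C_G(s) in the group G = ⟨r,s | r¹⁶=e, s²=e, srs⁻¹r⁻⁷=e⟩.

⟨s⟩ ⊆ C_G(s) since powers of s commute with s; so |C_G(s)| ≥ |⟨s⟩| = 2.
By orbit–stabilizer, |C_G(s)| = |G| / |conj. class of s| = 32 / 8 = 4.
The 4 elements commuting with s are {e, r⁸, s, r⁸s}.

Answer: {e, r⁸, s, r⁸s}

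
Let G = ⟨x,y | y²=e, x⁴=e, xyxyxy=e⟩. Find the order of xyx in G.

Compute successive powers until reaching e:
  (xyx)¹ = xyx, (xyx)² = yx²y, (xyx)³ = x³yx³, (xyx)⁴ = e.
The smallest positive k with (xyx)ᵏ = e is 4.

Answer: 4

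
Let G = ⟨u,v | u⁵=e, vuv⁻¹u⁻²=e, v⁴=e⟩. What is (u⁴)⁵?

Compute successive powers of (u⁴), reducing at each step:
  (u⁴)²: (u⁴) · u⁴ = u³
  (u⁴)³: (u³) · u⁴ = u²
  (u⁴)⁴: (u²) · u⁴ = u
  (u⁴)⁵: u · u⁴ = e

Answer: e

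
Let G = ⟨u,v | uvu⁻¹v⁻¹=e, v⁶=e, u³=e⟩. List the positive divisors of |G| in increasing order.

|G| = 18 = 2 · 3². By Lagrange's theorem the order of any subgroup divides 18; the divisors of 18 are 1, 2, 3, 6, 9, 18.

Answer: 1, 2, 3, 6, 9, 18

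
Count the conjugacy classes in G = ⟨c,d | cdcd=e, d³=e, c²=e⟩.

The conjugacy classes (representative and size) are:
  [e] (size 1), [cd²] (size 3), [d²] (size 2).
Class equation: 1 + 3 + 2 = 6 = |G|. So G has 3 conjugacy classes.

Answer: 3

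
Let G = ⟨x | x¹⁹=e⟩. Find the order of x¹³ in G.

Compute successive powers until reaching e:
  (x¹³)¹ = x¹³, (x¹³)² = x⁷, (x¹³)³ = x, (x¹³)⁴ = x¹⁴, (x¹³)⁵ = x⁸, (x¹³)⁶ = x², (x¹³)⁷ = x¹⁵, (x¹³)⁸ = x⁹, (x¹³)⁹ = x³, (x¹³)¹⁰ = x¹⁶, (x¹³)¹¹ = x¹⁰, (x¹³)¹² = x⁴, (x¹³)¹³ = x¹⁷, (x¹³)¹⁴ = x¹¹, (x¹³)¹⁵ = x⁵, (x¹³)¹⁶ = x¹⁸, (x¹³)¹⁷ = x¹², (x¹³)¹⁸ = x⁶, (x¹³)¹⁹ = e.
The smallest positive k with (x¹³)ᵏ = e is 19.

Answer: 19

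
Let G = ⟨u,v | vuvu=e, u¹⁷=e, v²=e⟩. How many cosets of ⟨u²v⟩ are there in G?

First find ord(u²v) by computing successive powers:
  (u²v)¹ = u²v, (u²v)² = e.
So |⟨u²v⟩| = ord(u²v) = 2. With |G| = 34, by Lagrange [G : ⟨u²v⟩] = 34/2 = 17.

Answer: 17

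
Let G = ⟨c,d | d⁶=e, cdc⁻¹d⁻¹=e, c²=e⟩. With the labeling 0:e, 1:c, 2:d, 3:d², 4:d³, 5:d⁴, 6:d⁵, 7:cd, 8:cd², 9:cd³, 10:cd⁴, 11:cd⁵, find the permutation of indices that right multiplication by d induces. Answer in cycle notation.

(0 2 3 4 5 6)(1 7 8 9 10 11)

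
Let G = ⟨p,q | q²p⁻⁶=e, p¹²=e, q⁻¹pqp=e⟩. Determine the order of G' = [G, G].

G' = [G, G] is generated by all commutators. The generator-pair commutators are: [p, q] = p².
The subgroup they normally generate is {e, p², p⁴, p⁶, p⁸, p¹⁰}, of order 6.
Check: |G/G'| = 24/6 = 4 is the order of the abelianisation.

Answer: 6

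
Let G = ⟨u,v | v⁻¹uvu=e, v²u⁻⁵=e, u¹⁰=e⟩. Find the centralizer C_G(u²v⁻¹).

⟨u²v⁻¹⟩ ⊆ C_G(u²v⁻¹) since powers of u²v⁻¹ commute with u²v⁻¹; so |C_G(u²v⁻¹)| ≥ |⟨u²v⁻¹⟩| = 4.
By orbit–stabilizer, |C_G(u²v⁻¹)| = |G| / |conj. class of u²v⁻¹| = 20 / 5 = 4.
The 4 elements commuting with u²v⁻¹ are {e, u⁵, u²v, u²v⁻¹}.

Answer: {e, u⁵, u²v, u²v⁻¹}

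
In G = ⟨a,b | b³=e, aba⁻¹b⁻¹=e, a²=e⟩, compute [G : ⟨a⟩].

First find ord(a) by computing successive powers:
  a¹ = a, a² = e.
So |⟨a⟩| = ord(a) = 2. With |G| = 6, by Lagrange [G : ⟨a⟩] = 6/2 = 3.

Answer: 3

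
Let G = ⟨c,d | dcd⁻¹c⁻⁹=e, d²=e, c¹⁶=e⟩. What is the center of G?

An element z ∈ Z(G) iff z commutes with every generator.
For example c² is central: (c²)·c = c³ = c·(c²); (c²)·d = c²d = d·(c²).
Whereas c ∉ Z(G) since c·d = cd ≠ c⁹d = d·c.
Checking each of the 32 elements this way gives Z(G) = {e, c², c⁴, c⁶, c⁸, c¹⁰, c¹², c¹⁴}, of order 8.

Answer: {e, c², c⁴, c⁶, c⁸, c¹⁰, c¹², c¹⁴}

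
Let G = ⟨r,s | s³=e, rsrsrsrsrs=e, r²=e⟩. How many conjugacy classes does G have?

The conjugacy classes (representative and size) are:
  [e] (size 1), [rsrs²rsrs²r] (size 15), [srsrs²r] (size 20), [rs²rs²r] (size 12), [s²rsrs²] (size 12).
Class equation: 1 + 15 + 20 + 12 + 12 = 60 = |G|. So G has 5 conjugacy classes.

Answer: 5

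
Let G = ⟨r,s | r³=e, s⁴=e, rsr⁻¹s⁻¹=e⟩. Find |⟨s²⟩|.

|⟨s²⟩| equals the order of s². Compute successive powers until reaching e:
  (s²)¹ = s², (s²)² = e.
The smallest positive k with (s²)ᵏ = e is 2, so |⟨s²⟩| = 2.

Answer: 2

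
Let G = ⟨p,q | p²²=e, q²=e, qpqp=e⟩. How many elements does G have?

Enumerate words in the generators, reducing via the relations: the distinct elements are
  {e, p, q, pq, p², p³, p⁴, p⁵, p⁶, p⁷, p⁸, p⁹, p²q, p²¹, p²⁰, p³q, p¹², p¹³, p¹¹, p¹⁰, p¹⁴, p¹⁵, p¹⁶, p¹⁷, p¹⁸, p¹⁹, p⁴q, p⁵q, p⁶q, p⁷q, p⁸q, p⁹q, p²¹q, p²⁰q, p¹²q, p¹³q, p¹¹q, p¹⁰q, p¹⁴q, p¹⁵q, p¹⁶q, p¹⁷q, p¹⁸q, p¹⁹q}.
No further products give new elements, so |G| = 44.

Answer: 44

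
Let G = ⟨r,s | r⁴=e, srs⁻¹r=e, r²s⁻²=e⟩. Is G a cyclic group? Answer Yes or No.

Every cyclic group is abelian. But r·s = rs while s·r = rs⁻¹, so r·s ≠ s·r and G is not abelian. Hence G is not cyclic.

Answer: No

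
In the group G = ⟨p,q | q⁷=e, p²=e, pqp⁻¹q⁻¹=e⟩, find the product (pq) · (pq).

Compute (pq) · (pq) by multiplying left to right and reducing via the relations at each step:
  (pq) · p = q
  q · q = q²

Answer: q²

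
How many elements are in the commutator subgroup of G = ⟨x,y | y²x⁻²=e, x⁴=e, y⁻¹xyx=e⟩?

G' = [G, G] is generated by all commutators. The generator-pair commutators are: [x, y] = x².
The subgroup they normally generate is {e, x²}, of order 2.
Check: |G/G'| = 8/2 = 4 is the order of the abelianisation.

Answer: 2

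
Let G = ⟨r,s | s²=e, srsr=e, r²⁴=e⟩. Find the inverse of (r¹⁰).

The order of (r¹⁰) is 12 (smallest k with (r¹⁰)ᵏ = e), so (r¹⁰)⁻¹ = (r¹⁰)¹¹ = r¹⁴.
Check: (r¹⁰) · (r¹⁴) → (r¹⁰) · r¹⁴ = e, giving e as required.

Answer: r¹⁴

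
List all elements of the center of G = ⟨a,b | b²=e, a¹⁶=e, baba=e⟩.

An element z ∈ Z(G) iff z commutes with every generator.
For example a⁸ is central: (a⁸)·a = a⁹ = a·(a⁸); (a⁸)·b = a⁸b = b·(a⁸).
Whereas a ∉ Z(G) since a·b = ab ≠ a¹⁵b = b·a.
Checking each of the 32 elements this way gives Z(G) = {e, a⁸}, of order 2.

Answer: {e, a⁸}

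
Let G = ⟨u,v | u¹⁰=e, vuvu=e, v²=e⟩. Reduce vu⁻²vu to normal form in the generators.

Multiply left to right, reducing at each step:
  v · u⁻² = u²v
  (u²v) · v = u²
  (u²) · u = u³

Answer: u³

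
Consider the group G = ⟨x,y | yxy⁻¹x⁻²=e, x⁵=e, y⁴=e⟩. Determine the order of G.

Enumerate words in the generators, reducing via the relations: the distinct elements are
  {e, x, y, xy, x², x³, x⁴, y², y³, xy², xy³, x²y, x³y, x⁴y, x²y², x²y³, x³y², x³y³, x⁴y², x⁴y³}.
No further products give new elements, so |G| = 20.

Answer: 20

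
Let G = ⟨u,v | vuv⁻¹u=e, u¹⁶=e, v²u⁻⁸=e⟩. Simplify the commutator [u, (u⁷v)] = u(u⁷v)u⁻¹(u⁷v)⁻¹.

[u, (u⁷v)] = u·(u⁷v)·u⁻¹·(u⁷v)⁻¹.
  u · (u⁷v) = v⁻¹
  (v⁻¹) · (u¹⁵) = uv⁻¹
  (uv⁻¹) · (u⁷v⁻¹) = u²

Answer: u²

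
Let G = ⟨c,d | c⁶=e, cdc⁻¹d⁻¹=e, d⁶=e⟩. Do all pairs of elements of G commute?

Each pair of generators commutes: c·d = cd = d·c. Since the generators pairwise commute, every element of G commutes with every other, so G is abelian.

Answer: Yes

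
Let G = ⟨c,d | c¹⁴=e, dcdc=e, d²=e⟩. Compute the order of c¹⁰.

Compute successive powers until reaching e:
  (c¹⁰)¹ = c¹⁰, (c¹⁰)² = c⁶, (c¹⁰)³ = c², (c¹⁰)⁴ = c¹², (c¹⁰)⁵ = c⁸, (c¹⁰)⁶ = c⁴, (c¹⁰)⁷ = e.
The smallest positive k with (c¹⁰)ᵏ = e is 7.

Answer: 7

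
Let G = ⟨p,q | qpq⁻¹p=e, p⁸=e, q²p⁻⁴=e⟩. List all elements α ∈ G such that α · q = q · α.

⟨q⟩ ⊆ C_G(q) since powers of q commute with q; so |C_G(q)| ≥ |⟨q⟩| = 4.
By orbit–stabilizer, |C_G(q)| = |G| / |conj. class of q| = 16 / 4 = 4.
The 4 elements commuting with q are {e, p⁴, q, q⁻¹}.

Answer: {e, p⁴, q, q⁻¹}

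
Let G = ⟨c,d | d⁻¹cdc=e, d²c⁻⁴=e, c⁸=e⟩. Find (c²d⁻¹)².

Compute successive powers of (c²d⁻¹), reducing at each step:
  (c²d⁻¹)²: (c²d⁻¹) · c² = d⁻¹;   (d⁻¹) · d⁻¹ = c⁴

Answer: c⁴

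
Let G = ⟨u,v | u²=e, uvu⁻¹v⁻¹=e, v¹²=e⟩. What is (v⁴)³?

Compute successive powers of (v⁴), reducing at each step:
  (v⁴)²: (v⁴) · v⁴ = v⁸
  (v⁴)³: (v⁸) · v⁴ = e

Answer: e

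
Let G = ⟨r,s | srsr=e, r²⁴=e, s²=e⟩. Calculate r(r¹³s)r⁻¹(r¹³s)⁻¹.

[r, (r¹³s)] = r·(r¹³s)·r⁻¹·(r¹³s)⁻¹.
  r · (r¹³s) = r¹⁴s
  (r¹⁴s) · (r²³) = r¹⁵s
  (r¹⁵s) · (r¹³s) = r²

Answer: r²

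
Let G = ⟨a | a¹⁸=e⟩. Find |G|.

G is generated by a single element, so G is cyclic. The relator gives a¹⁸ = e and no smaller power is forced to be e, so the 18 powers {a, e, a², a³, a⁴, a⁵, a⁶, a⁷, a⁸, a⁹, a¹², a¹³, a¹¹, a¹⁰, a¹⁴, a¹⁵, a¹⁶, a¹⁷} are distinct. Hence |G| = 18.

Answer: 18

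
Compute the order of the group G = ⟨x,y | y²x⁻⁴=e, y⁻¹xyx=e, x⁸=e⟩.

Enumerate words in the generators, reducing via the relations: the distinct elements are
  {e, x, y, xy, x², x³, x⁴, x⁵, x⁶, x⁷, x²y, x³y, y⁻¹, xy⁻¹, x²y⁻¹, x³y⁻¹}.
No further products give new elements, so |G| = 16.

Answer: 16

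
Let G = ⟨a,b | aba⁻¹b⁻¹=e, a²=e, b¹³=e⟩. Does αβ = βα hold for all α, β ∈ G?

Each pair of generators commutes: a·b = ab = b·a. Since the generators pairwise commute, every element of G commutes with every other, so G is abelian.

Answer: Yes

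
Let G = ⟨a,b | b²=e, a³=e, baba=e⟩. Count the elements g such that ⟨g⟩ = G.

⟨g⟩ = G would require ord(g) = |G| = 6, but the maximum element order in G is 3 < 6. So G is not cyclic and no single element generates it: the count is 0.

Answer: 0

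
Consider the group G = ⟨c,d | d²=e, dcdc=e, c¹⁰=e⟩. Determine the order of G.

Enumerate words in the generators, reducing via the relations: the distinct elements are
  {c, d, e, cd, c², c³, c⁴, c⁵, c⁶, c⁷, c⁸, c⁹, c²d, c³d, c⁴d, c⁵d, c⁶d, c⁷d, c⁸d, c⁹d}.
No further products give new elements, so |G| = 20.

Answer: 20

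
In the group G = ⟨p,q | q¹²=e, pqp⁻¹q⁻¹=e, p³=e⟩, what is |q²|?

Compute successive powers until reaching e:
  (q²)¹ = q², (q²)² = q⁴, (q²)³ = q⁶, (q²)⁴ = q⁸, (q²)⁵ = q¹⁰, (q²)⁶ = e.
The smallest positive k with (q²)ᵏ = e is 6.

Answer: 6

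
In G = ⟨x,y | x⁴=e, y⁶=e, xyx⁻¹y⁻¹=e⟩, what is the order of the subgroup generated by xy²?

|⟨xy²⟩| equals the order of xy². Compute successive powers until reaching e:
  (xy²)¹ = xy², (xy²)² = x²y⁴, (xy²)³ = x³, (xy²)⁴ = y², (xy²)⁵ = xy⁴, (xy²)⁶ = x², (xy²)⁷ = x³y², (xy²)⁸ = y⁴, (xy²)⁹ = x, (xy²)¹⁰ = x²y², (xy²)¹¹ = x³y⁴, (xy²)¹² = e.
The smallest positive k with (xy²)ᵏ = e is 12, so |⟨xy²⟩| = 12.

Answer: 12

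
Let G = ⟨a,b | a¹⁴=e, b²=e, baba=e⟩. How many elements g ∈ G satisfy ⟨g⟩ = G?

⟨g⟩ = G would require ord(g) = |G| = 28, but the maximum element order in G is 14 < 28. So G is not cyclic and no single element generates it: the count is 0.

Answer: 0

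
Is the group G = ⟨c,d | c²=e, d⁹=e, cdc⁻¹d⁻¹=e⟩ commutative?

Each pair of generators commutes: c·d = cd = d·c. Since the generators pairwise commute, every element of G commutes with every other, so G is abelian.

Answer: Yes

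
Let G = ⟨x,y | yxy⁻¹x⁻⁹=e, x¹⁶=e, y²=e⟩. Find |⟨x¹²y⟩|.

|⟨x¹²y⟩| equals the order of x¹²y. Compute successive powers until reaching e:
  (x¹²y)¹ = x¹²y, (x¹²y)² = x⁸, (x¹²y)³ = x⁴y, (x¹²y)⁴ = e.
The smallest positive k with (x¹²y)ᵏ = e is 4, so |⟨x¹²y⟩| = 4.

Answer: 4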